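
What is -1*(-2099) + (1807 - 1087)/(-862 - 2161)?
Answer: 6344557/3023 ≈ 2098.8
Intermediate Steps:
-1*(-2099) + (1807 - 1087)/(-862 - 2161) = 2099 + 720/(-3023) = 2099 + 720*(-1/3023) = 2099 - 720/3023 = 6344557/3023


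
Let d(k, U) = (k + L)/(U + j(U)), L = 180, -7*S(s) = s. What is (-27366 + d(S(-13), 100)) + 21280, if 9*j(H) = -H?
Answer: -34070143/5600 ≈ -6084.0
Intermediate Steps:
S(s) = -s/7
j(H) = -H/9 (j(H) = (-H)/9 = -H/9)
d(k, U) = 9*(180 + k)/(8*U) (d(k, U) = (k + 180)/(U - U/9) = (180 + k)/((8*U/9)) = (180 + k)*(9/(8*U)) = 9*(180 + k)/(8*U))
(-27366 + d(S(-13), 100)) + 21280 = (-27366 + (9/8)*(180 - ⅐*(-13))/100) + 21280 = (-27366 + (9/8)*(1/100)*(180 + 13/7)) + 21280 = (-27366 + (9/8)*(1/100)*(1273/7)) + 21280 = (-27366 + 11457/5600) + 21280 = -153238143/5600 + 21280 = -34070143/5600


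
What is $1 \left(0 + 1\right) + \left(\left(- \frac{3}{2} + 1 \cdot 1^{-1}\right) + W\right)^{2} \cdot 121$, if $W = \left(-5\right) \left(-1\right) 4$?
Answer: $\frac{184045}{4} \approx 46011.0$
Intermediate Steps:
$W = 20$ ($W = 5 \cdot 4 = 20$)
$1 \left(0 + 1\right) + \left(\left(- \frac{3}{2} + 1 \cdot 1^{-1}\right) + W\right)^{2} \cdot 121 = 1 \left(0 + 1\right) + \left(\left(- \frac{3}{2} + 1 \cdot 1^{-1}\right) + 20\right)^{2} \cdot 121 = 1 \cdot 1 + \left(\left(\left(-3\right) \frac{1}{2} + 1 \cdot 1\right) + 20\right)^{2} \cdot 121 = 1 + \left(\left(- \frac{3}{2} + 1\right) + 20\right)^{2} \cdot 121 = 1 + \left(- \frac{1}{2} + 20\right)^{2} \cdot 121 = 1 + \left(\frac{39}{2}\right)^{2} \cdot 121 = 1 + \frac{1521}{4} \cdot 121 = 1 + \frac{184041}{4} = \frac{184045}{4}$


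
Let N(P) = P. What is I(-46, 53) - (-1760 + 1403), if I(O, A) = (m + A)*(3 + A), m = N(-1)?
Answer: 3269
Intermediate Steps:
m = -1
I(O, A) = (-1 + A)*(3 + A)
I(-46, 53) - (-1760 + 1403) = (-3 + 53**2 + 2*53) - (-1760 + 1403) = (-3 + 2809 + 106) - 1*(-357) = 2912 + 357 = 3269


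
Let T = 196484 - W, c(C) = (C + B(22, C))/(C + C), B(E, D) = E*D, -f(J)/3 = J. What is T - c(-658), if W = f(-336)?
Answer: 390929/2 ≈ 1.9546e+5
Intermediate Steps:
f(J) = -3*J
B(E, D) = D*E
c(C) = 23/2 (c(C) = (C + C*22)/(C + C) = (C + 22*C)/((2*C)) = (23*C)*(1/(2*C)) = 23/2)
W = 1008 (W = -3*(-336) = 1008)
T = 195476 (T = 196484 - 1*1008 = 196484 - 1008 = 195476)
T - c(-658) = 195476 - 1*23/2 = 195476 - 23/2 = 390929/2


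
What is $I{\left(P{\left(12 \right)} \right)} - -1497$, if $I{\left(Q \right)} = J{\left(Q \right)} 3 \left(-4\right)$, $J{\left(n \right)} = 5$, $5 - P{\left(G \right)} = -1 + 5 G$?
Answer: $1437$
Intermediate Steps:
$P{\left(G \right)} = 6 - 5 G$ ($P{\left(G \right)} = 5 - \left(-1 + 5 G\right) = 6 - 5 G$)
$I{\left(Q \right)} = -60$ ($I{\left(Q \right)} = 5 \cdot 3 \left(-4\right) = 15 \left(-4\right) = -60$)
$I{\left(P{\left(12 \right)} \right)} - -1497 = -60 - -1497 = -60 + 1497 = 1437$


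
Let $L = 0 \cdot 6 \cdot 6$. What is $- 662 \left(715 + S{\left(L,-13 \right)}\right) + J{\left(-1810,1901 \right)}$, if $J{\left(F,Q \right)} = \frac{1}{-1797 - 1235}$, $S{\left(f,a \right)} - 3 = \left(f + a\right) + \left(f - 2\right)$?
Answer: $- \frac{1411050353}{3032} \approx -4.6539 \cdot 10^{5}$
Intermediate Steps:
$L = 0$ ($L = 0 \cdot 6 = 0$)
$S{\left(f,a \right)} = 1 + a + 2 f$ ($S{\left(f,a \right)} = 3 + \left(\left(f + a\right) + \left(f - 2\right)\right) = 3 + \left(\left(a + f\right) + \left(f - 2\right)\right) = 3 + \left(\left(a + f\right) + \left(-2 + f\right)\right) = 3 + \left(-2 + a + 2 f\right) = 1 + a + 2 f$)
$J{\left(F,Q \right)} = - \frac{1}{3032}$ ($J{\left(F,Q \right)} = \frac{1}{-3032} = - \frac{1}{3032}$)
$- 662 \left(715 + S{\left(L,-13 \right)}\right) + J{\left(-1810,1901 \right)} = - 662 \left(715 + \left(1 - 13 + 2 \cdot 0\right)\right) - \frac{1}{3032} = - 662 \left(715 + \left(1 - 13 + 0\right)\right) - \frac{1}{3032} = - 662 \left(715 - 12\right) - \frac{1}{3032} = \left(-662\right) 703 - \frac{1}{3032} = -465386 - \frac{1}{3032} = - \frac{1411050353}{3032}$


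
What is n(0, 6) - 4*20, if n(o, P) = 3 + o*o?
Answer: -77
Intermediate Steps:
n(o, P) = 3 + o²
n(0, 6) - 4*20 = (3 + 0²) - 4*20 = (3 + 0) - 80 = 3 - 80 = -77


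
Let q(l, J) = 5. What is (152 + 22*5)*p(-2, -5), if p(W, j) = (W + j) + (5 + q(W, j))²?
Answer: 24366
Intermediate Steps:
p(W, j) = 100 + W + j (p(W, j) = (W + j) + (5 + 5)² = (W + j) + 10² = (W + j) + 100 = 100 + W + j)
(152 + 22*5)*p(-2, -5) = (152 + 22*5)*(100 - 2 - 5) = (152 + 110)*93 = 262*93 = 24366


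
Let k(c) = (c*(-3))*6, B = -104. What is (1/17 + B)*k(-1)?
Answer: -31806/17 ≈ -1870.9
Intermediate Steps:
k(c) = -18*c (k(c) = -3*c*6 = -18*c)
(1/17 + B)*k(-1) = (1/17 - 104)*(-18*(-1)) = (1/17 - 104)*18 = -1767/17*18 = -31806/17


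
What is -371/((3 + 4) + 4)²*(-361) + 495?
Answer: 193826/121 ≈ 1601.9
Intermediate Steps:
-371/((3 + 4) + 4)²*(-361) + 495 = -371/(7 + 4)²*(-361) + 495 = -371/(11²)*(-361) + 495 = -371/121*(-361) + 495 = 133931/121 + 495 = 193826/121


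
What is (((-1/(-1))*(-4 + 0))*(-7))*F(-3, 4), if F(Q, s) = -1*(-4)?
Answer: 112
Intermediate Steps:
F(Q, s) = 4
(((-1/(-1))*(-4 + 0))*(-7))*F(-3, 4) = (((-1/(-1))*(-4 + 0))*(-7))*4 = ((-1*(-1)*(-4))*(-7))*4 = ((1*(-4))*(-7))*4 = -4*(-7)*4 = 28*4 = 112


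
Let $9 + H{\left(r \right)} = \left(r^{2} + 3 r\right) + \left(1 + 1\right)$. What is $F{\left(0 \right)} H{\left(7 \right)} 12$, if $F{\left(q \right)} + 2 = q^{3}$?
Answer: $-1512$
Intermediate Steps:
$F{\left(q \right)} = -2 + q^{3}$
$H{\left(r \right)} = -7 + r^{2} + 3 r$ ($H{\left(r \right)} = -9 + \left(\left(r^{2} + 3 r\right) + \left(1 + 1\right)\right) = -9 + \left(\left(r^{2} + 3 r\right) + 2\right) = -9 + \left(2 + r^{2} + 3 r\right) = -7 + r^{2} + 3 r$)
$F{\left(0 \right)} H{\left(7 \right)} 12 = \left(-2 + 0^{3}\right) \left(-7 + 7^{2} + 3 \cdot 7\right) 12 = \left(-2 + 0\right) \left(-7 + 49 + 21\right) 12 = \left(-2\right) 63 \cdot 12 = \left(-126\right) 12 = -1512$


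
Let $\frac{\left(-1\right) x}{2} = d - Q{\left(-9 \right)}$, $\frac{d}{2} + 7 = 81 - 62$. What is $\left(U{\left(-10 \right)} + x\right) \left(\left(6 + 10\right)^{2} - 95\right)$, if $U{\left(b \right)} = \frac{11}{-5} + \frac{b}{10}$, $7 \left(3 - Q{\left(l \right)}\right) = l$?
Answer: $- \frac{34316}{5} \approx -6863.2$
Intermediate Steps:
$Q{\left(l \right)} = 3 - \frac{l}{7}$
$d = 24$ ($d = -14 + 2 \left(81 - 62\right) = -14 + 2 \cdot 19 = -14 + 38 = 24$)
$U{\left(b \right)} = - \frac{11}{5} + \frac{b}{10}$ ($U{\left(b \right)} = 11 \left(- \frac{1}{5}\right) + b \frac{1}{10} = - \frac{11}{5} + \frac{b}{10}$)
$x = - \frac{276}{7}$ ($x = - 2 \left(24 - \left(3 - - \frac{9}{7}\right)\right) = - 2 \left(24 - \left(3 + \frac{9}{7}\right)\right) = - 2 \left(24 - \frac{30}{7}\right) = \left(-2\right) \frac{138}{7} = - \frac{276}{7} \approx -39.429$)
$\left(U{\left(-10 \right)} + x\right) \left(\left(6 + 10\right)^{2} - 95\right) = \left(\left(- \frac{11}{5} + \frac{1}{10} \left(-10\right)\right) - \frac{276}{7}\right) \left(\left(6 + 10\right)^{2} - 95\right) = \left(\left(- \frac{11}{5} - 1\right) - \frac{276}{7}\right) \left(16^{2} - 95\right) = \left(- \frac{16}{5} - \frac{276}{7}\right) \left(256 - 95\right) = \left(- \frac{1492}{35}\right) 161 = - \frac{34316}{5}$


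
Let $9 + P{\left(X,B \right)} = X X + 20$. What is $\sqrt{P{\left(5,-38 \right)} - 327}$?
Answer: $i \sqrt{291} \approx 17.059 i$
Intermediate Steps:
$P{\left(X,B \right)} = 11 + X^{2}$ ($P{\left(X,B \right)} = -9 + \left(X X + 20\right) = -9 + \left(X^{2} + 20\right) = -9 + \left(20 + X^{2}\right) = 11 + X^{2}$)
$\sqrt{P{\left(5,-38 \right)} - 327} = \sqrt{\left(11 + 5^{2}\right) - 327} = \sqrt{\left(11 + 25\right) - 327} = \sqrt{36 - 327} = \sqrt{-291} = i \sqrt{291}$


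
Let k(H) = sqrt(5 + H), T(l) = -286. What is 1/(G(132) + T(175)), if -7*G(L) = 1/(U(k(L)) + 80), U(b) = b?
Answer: -87770242/25102449373 - 7*sqrt(137)/25102449373 ≈ -0.0034965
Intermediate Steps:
G(L) = -1/(7*(80 + sqrt(5 + L))) (G(L) = -1/(7*(sqrt(5 + L) + 80)) = -1/(7*(80 + sqrt(5 + L))))
1/(G(132) + T(175)) = 1/(-1/(560 + 7*sqrt(5 + 132)) - 286) = 1/(-1/(560 + 7*sqrt(137)) - 286) = 1/(-286 - 1/(560 + 7*sqrt(137)))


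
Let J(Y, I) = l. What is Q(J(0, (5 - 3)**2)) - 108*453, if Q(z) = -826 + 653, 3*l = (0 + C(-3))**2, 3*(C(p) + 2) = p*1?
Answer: -49097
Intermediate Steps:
C(p) = -2 + p/3 (C(p) = -2 + (p*1)/3 = -2 + p/3)
l = 3 (l = (0 + (-2 + (1/3)*(-3)))**2/3 = (0 + (-2 - 1))**2/3 = (0 - 3)**2/3 = (1/3)*(-3)**2 = (1/3)*9 = 3)
J(Y, I) = 3
Q(z) = -173
Q(J(0, (5 - 3)**2)) - 108*453 = -173 - 108*453 = -173 - 48924 = -49097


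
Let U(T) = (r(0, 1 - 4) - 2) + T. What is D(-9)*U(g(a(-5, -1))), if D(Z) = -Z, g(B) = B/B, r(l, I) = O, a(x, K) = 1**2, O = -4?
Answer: -45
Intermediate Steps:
a(x, K) = 1
r(l, I) = -4
g(B) = 1
U(T) = -6 + T (U(T) = (-4 - 2) + T = -6 + T)
D(-9)*U(g(a(-5, -1))) = (-1*(-9))*(-6 + 1) = 9*(-5) = -45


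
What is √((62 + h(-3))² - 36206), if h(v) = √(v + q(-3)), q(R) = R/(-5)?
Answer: √(-809110 + 1240*I*√15)/5 ≈ 0.5339 + 179.9*I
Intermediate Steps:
q(R) = -R/5 (q(R) = R*(-⅕) = -R/5)
h(v) = √(⅗ + v) (h(v) = √(v - ⅕*(-3)) = √(v + ⅗) = √(⅗ + v))
√((62 + h(-3))² - 36206) = √((62 + √(15 + 25*(-3))/5)² - 36206) = √((62 + √(15 - 75)/5)² - 36206) = √((62 + √(-60)/5)² - 36206) = √((62 + (2*I*√15)/5)² - 36206) = √((62 + 2*I*√15/5)² - 36206) = √(-36206 + (62 + 2*I*√15/5)²)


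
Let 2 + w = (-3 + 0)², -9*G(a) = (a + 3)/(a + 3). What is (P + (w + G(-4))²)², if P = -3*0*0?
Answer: 14776336/6561 ≈ 2252.1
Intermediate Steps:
G(a) = -⅑ (G(a) = -(a + 3)/(9*(a + 3)) = -(3 + a)/(9*(3 + a)) = -⅑*1 = -⅑)
w = 7 (w = -2 + (-3 + 0)² = -2 + (-3)² = -2 + 9 = 7)
P = 0 (P = 0*0 = 0)
(P + (w + G(-4))²)² = (0 + (7 - ⅑)²)² = (0 + (62/9)²)² = (0 + 3844/81)² = (3844/81)² = 14776336/6561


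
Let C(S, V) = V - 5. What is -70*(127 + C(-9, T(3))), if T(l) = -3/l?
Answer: -8470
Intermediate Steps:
C(S, V) = -5 + V
-70*(127 + C(-9, T(3))) = -70*(127 + (-5 - 3/3)) = -70*(127 + (-5 - 3*⅓)) = -70*(127 + (-5 - 1)) = -70*(127 - 6) = -70*121 = -8470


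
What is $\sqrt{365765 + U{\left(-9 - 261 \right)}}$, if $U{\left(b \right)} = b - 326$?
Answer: $\sqrt{365169} \approx 604.29$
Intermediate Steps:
$U{\left(b \right)} = -326 + b$
$\sqrt{365765 + U{\left(-9 - 261 \right)}} = \sqrt{365765 - 596} = \sqrt{365169}$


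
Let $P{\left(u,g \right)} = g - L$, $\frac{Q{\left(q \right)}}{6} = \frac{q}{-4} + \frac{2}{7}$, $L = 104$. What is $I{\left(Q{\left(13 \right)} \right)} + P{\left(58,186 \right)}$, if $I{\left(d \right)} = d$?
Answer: $\frac{899}{14} \approx 64.214$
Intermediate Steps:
$Q{\left(q \right)} = \frac{12}{7} - \frac{3 q}{2}$ ($Q{\left(q \right)} = 6 \left(\frac{q}{-4} + \frac{2}{7}\right) = 6 \left(q \left(- \frac{1}{4}\right) + 2 \cdot \frac{1}{7}\right) = 6 \left(- \frac{q}{4} + \frac{2}{7}\right) = 6 \left(\frac{2}{7} - \frac{q}{4}\right) = \frac{12}{7} - \frac{3 q}{2}$)
$P{\left(u,g \right)} = -104 + g$ ($P{\left(u,g \right)} = g - 104 = -104 + g$)
$I{\left(Q{\left(13 \right)} \right)} + P{\left(58,186 \right)} = \left(\frac{12}{7} - \frac{39}{2}\right) + \left(-104 + 186\right) = \left(\frac{12}{7} - \frac{39}{2}\right) + 82 = - \frac{249}{14} + 82 = \frac{899}{14}$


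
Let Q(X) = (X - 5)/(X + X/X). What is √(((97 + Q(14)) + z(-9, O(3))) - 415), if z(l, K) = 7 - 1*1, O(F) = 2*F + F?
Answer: 3*I*√865/5 ≈ 17.647*I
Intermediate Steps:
O(F) = 3*F
z(l, K) = 6 (z(l, K) = 7 - 1 = 6)
Q(X) = (-5 + X)/(1 + X) (Q(X) = (-5 + X)/(X + 1) = (-5 + X)/(1 + X))
√(((97 + Q(14)) + z(-9, O(3))) - 415) = √(((97 + (-5 + 14)/(1 + 14)) + 6) - 415) = √(((97 + 9/15) + 6) - 415) = √(((97 + (1/15)*9) + 6) - 415) = √(((97 + ⅗) + 6) - 415) = √((488/5 + 6) - 415) = √(518/5 - 415) = √(-1557/5) = 3*I*√865/5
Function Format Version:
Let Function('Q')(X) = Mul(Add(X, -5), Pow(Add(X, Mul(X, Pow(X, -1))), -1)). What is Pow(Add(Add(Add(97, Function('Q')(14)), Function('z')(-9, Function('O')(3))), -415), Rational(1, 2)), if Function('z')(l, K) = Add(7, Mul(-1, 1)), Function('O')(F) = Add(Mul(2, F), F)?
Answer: Mul(Rational(3, 5), I, Pow(865, Rational(1, 2))) ≈ Mul(17.647, I)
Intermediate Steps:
Function('O')(F) = Mul(3, F)
Function('z')(l, K) = 6 (Function('z')(l, K) = Add(7, -1) = 6)
Function('Q')(X) = Mul(Pow(Add(1, X), -1), Add(-5, X)) (Function('Q')(X) = Mul(Add(-5, X), Pow(Add(X, 1), -1)) = Mul(Add(-5, X), Pow(Add(1, X), -1)) = Mul(Pow(Add(1, X), -1), Add(-5, X)))
Pow(Add(Add(Add(97, Function('Q')(14)), Function('z')(-9, Function('O')(3))), -415), Rational(1, 2)) = Pow(Add(Add(Add(97, Mul(Pow(Add(1, 14), -1), Add(-5, 14))), 6), -415), Rational(1, 2)) = Pow(Add(Add(Add(97, Mul(Pow(15, -1), 9)), 6), -415), Rational(1, 2)) = Pow(Add(Add(Add(97, Mul(Rational(1, 15), 9)), 6), -415), Rational(1, 2)) = Pow(Add(Add(Add(97, Rational(3, 5)), 6), -415), Rational(1, 2)) = Pow(Add(Add(Rational(488, 5), 6), -415), Rational(1, 2)) = Pow(Add(Rational(518, 5), -415), Rational(1, 2)) = Pow(Rational(-1557, 5), Rational(1, 2)) = Mul(Rational(3, 5), I, Pow(865, Rational(1, 2)))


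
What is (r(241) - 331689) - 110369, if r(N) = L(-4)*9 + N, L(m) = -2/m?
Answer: -883625/2 ≈ -4.4181e+5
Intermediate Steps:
r(N) = 9/2 + N (r(N) = -2/(-4)*9 + N = -2*(-¼)*9 + N = (½)*9 + N = 9/2 + N)
(r(241) - 331689) - 110369 = ((9/2 + 241) - 331689) - 110369 = (491/2 - 331689) - 110369 = -662887/2 - 110369 = -883625/2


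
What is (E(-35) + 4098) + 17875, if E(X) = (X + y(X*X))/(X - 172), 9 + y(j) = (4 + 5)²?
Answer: 4548374/207 ≈ 21973.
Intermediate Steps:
y(j) = 72 (y(j) = -9 + (4 + 5)² = -9 + 9² = -9 + 81 = 72)
E(X) = (72 + X)/(-172 + X) (E(X) = (X + 72)/(X - 172) = (72 + X)/(-172 + X))
(E(-35) + 4098) + 17875 = ((72 - 35)/(-172 - 35) + 4098) + 17875 = (37/(-207) + 4098) + 17875 = (-1/207*37 + 4098) + 17875 = (-37/207 + 4098) + 17875 = 848249/207 + 17875 = 4548374/207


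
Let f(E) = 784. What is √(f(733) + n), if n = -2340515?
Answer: I*√2339731 ≈ 1529.6*I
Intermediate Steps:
√(f(733) + n) = √(784 - 2340515) = √(-2339731) = I*√2339731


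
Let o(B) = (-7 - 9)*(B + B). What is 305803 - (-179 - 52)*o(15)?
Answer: 194923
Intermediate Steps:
o(B) = -32*B
305803 - (-179 - 52)*o(15) = 305803 - (-179 - 52)*(-32*15) = 305803 - (-231)*(-480) = 305803 - 1*110880 = 305803 - 110880 = 194923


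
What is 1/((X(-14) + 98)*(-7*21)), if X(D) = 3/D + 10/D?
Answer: -2/28539 ≈ -7.0080e-5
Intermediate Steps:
X(D) = 13/D
1/((X(-14) + 98)*(-7*21)) = 1/((13/(-14) + 98)*(-7*21)) = 1/((13*(-1/14) + 98)*(-147)) = 1/((-13/14 + 98)*(-147)) = 1/((1359/14)*(-147)) = 1/(-28539/2) = -2/28539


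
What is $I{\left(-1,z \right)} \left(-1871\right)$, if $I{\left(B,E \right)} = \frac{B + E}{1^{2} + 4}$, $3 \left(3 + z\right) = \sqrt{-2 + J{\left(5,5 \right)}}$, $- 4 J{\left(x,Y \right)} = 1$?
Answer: $\frac{7484}{5} - \frac{1871 i}{10} \approx 1496.8 - 187.1 i$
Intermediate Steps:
$J{\left(x,Y \right)} = - \frac{1}{4}$ ($J{\left(x,Y \right)} = \left(- \frac{1}{4}\right) 1 = - \frac{1}{4}$)
$z = -3 + \frac{i}{2}$ ($z = -3 + \frac{\sqrt{-2 - \frac{1}{4}}}{3} = -3 + \frac{\sqrt{- \frac{9}{4}}}{3} = -3 + \frac{\frac{3}{2} i}{3} = -3 + \frac{i}{2} \approx -3.0 + 0.5 i$)
$I{\left(B,E \right)} = \frac{B}{5} + \frac{E}{5}$ ($I{\left(B,E \right)} = \frac{B + E}{1 + 4} = \frac{B + E}{5} = \left(B + E\right) \frac{1}{5} = \frac{B}{5} + \frac{E}{5}$)
$I{\left(-1,z \right)} \left(-1871\right) = \left(\frac{1}{5} \left(-1\right) + \frac{-3 + \frac{i}{2}}{5}\right) \left(-1871\right) = \left(- \frac{1}{5} - \left(\frac{3}{5} - \frac{i}{10}\right)\right) \left(-1871\right) = \left(- \frac{4}{5} + \frac{i}{10}\right) \left(-1871\right) = \frac{7484}{5} - \frac{1871 i}{10}$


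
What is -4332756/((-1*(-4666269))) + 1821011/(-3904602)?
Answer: -8471671640357/6073307756646 ≈ -1.3949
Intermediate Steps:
-4332756/((-1*(-4666269))) + 1821011/(-3904602) = -4332756/4666269 + 1821011*(-1/3904602) = -4332756*1/4666269 - 1821011/3904602 = -1444252/1555423 - 1821011/3904602 = -8471671640357/6073307756646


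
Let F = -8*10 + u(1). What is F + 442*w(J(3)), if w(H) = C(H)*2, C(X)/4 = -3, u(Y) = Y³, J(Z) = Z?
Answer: -10687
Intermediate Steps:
C(X) = -12 (C(X) = 4*(-3) = -12)
w(H) = -24 (w(H) = -12*2 = -24)
F = -79 (F = -8*10 + 1³ = -80 + 1 = -79)
F + 442*w(J(3)) = -79 + 442*(-24) = -79 - 10608 = -10687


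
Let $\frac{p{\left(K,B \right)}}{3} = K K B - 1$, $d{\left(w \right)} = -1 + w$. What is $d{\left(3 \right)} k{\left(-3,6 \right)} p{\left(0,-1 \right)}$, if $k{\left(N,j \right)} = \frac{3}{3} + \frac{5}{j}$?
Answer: $-11$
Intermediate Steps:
$p{\left(K,B \right)} = -3 + 3 B K^{2}$ ($p{\left(K,B \right)} = 3 \left(K K B - 1\right) = 3 \left(K^{2} B - 1\right) = 3 \left(B K^{2} - 1\right) = 3 \left(-1 + B K^{2}\right) = -3 + 3 B K^{2}$)
$k{\left(N,j \right)} = 1 + \frac{5}{j}$ ($k{\left(N,j \right)} = 3 \cdot \frac{1}{3} + \frac{5}{j} = 1 + \frac{5}{j}$)
$d{\left(3 \right)} k{\left(-3,6 \right)} p{\left(0,-1 \right)} = \left(-1 + 3\right) \frac{5 + 6}{6} \left(-3 + 3 \left(-1\right) 0^{2}\right) = 2 \cdot \frac{1}{6} \cdot 11 \left(-3 + 3 \left(-1\right) 0\right) = 2 \cdot \frac{11}{6} \left(-3 + 0\right) = \frac{11}{3} \left(-3\right) = -11$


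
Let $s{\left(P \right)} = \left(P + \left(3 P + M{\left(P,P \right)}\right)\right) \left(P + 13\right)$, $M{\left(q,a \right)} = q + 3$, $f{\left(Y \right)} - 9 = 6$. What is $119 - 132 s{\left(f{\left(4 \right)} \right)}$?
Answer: $-288169$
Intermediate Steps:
$f{\left(Y \right)} = 15$ ($f{\left(Y \right)} = 9 + 6 = 15$)
$M{\left(q,a \right)} = 3 + q$
$s{\left(P \right)} = \left(3 + 5 P\right) \left(13 + P\right)$ ($s{\left(P \right)} = \left(P + \left(3 P + \left(3 + P\right)\right)\right) \left(P + 13\right) = \left(P + \left(3 + 4 P\right)\right) \left(13 + P\right) = \left(3 + 5 P\right) \left(13 + P\right)$)
$119 - 132 s{\left(f{\left(4 \right)} \right)} = 119 - 132 \left(39 + 5 \cdot 15^{2} + 68 \cdot 15\right) = 119 - 132 \left(39 + 5 \cdot 225 + 1020\right) = 119 - 132 \left(39 + 1125 + 1020\right) = 119 - 288288 = -288169$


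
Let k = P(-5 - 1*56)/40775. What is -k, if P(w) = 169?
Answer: -169/40775 ≈ -0.0041447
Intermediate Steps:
k = 169/40775 ≈ 0.0041447
-k = -1*169/40775 = -169/40775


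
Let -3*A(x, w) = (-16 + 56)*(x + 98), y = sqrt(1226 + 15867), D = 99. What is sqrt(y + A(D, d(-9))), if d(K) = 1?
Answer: sqrt(-23640 + 9*sqrt(17093))/3 ≈ 49.959*I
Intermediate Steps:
y = sqrt(17093) ≈ 130.74
A(x, w) = -3920/3 - 40*x/3 (A(x, w) = -(-16 + 56)*(x + 98)/3 = -40*(98 + x)/3 = -(3920 + 40*x)/3 = -3920/3 - 40*x/3)
sqrt(y + A(D, d(-9))) = sqrt(sqrt(17093) + (-3920/3 - 40/3*99)) = sqrt(sqrt(17093) + (-3920/3 - 1320)) = sqrt(sqrt(17093) - 7880/3) = sqrt(-7880/3 + sqrt(17093))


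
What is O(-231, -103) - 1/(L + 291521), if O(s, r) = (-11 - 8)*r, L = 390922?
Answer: 1335540950/682443 ≈ 1957.0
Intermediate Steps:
O(s, r) = -19*r
O(-231, -103) - 1/(L + 291521) = -19*(-103) - 1/(390922 + 291521) = 1957 - 1/682443 = 1335540950/682443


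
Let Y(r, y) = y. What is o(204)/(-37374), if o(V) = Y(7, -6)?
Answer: 1/6229 ≈ 0.00016054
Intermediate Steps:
o(V) = -6
o(204)/(-37374) = -6/(-37374) = -6*(-1/37374) = 1/6229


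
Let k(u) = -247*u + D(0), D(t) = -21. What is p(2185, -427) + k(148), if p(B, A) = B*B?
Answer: 4737648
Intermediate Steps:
p(B, A) = B**2
k(u) = -21 - 247*u (k(u) = -247*u - 21 = -21 - 247*u)
p(2185, -427) + k(148) = 2185**2 + (-21 - 247*148) = 4774225 + (-21 - 36556) = 4774225 - 36577 = 4737648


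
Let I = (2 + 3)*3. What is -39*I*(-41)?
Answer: 23985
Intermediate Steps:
I = 15 (I = 5*3 = 15)
-39*I*(-41) = -39*15*(-41) = -585*(-41) = 23985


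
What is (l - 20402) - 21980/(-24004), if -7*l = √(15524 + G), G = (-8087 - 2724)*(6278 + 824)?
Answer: -122426907/6001 - I*√76764198/7 ≈ -20401.0 - 1251.6*I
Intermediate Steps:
G = -76779722 (G = -10811*7102 = -76779722)
l = -I*√76764198/7 (l = -√(15524 - 76779722)/7 = -I*√76764198/7 ≈ -1251.6*I)
(l - 20402) - 21980/(-24004) = (-I*√76764198/7 - 20402) - 21980/(-24004) = (-20402 - I*√76764198/7) - 21980*(-1/24004) = (-20402 - I*√76764198/7) + 5495/6001 = -122426907/6001 - I*√76764198/7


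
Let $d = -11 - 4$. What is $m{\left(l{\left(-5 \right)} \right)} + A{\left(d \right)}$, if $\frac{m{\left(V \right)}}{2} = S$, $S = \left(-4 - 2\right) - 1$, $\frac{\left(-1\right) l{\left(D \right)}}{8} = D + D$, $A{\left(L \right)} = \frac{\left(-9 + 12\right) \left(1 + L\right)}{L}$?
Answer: $- \frac{56}{5} \approx -11.2$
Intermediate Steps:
$d = -15$
$A{\left(L \right)} = \frac{3 + 3 L}{L}$ ($A{\left(L \right)} = \frac{3 \left(1 + L\right)}{L} = \frac{3 + 3 L}{L}$)
$l{\left(D \right)} = - 16 D$ ($l{\left(D \right)} = - 8 \left(D + D\right) = - 8 \cdot 2 D = - 16 D$)
$S = -7$ ($S = -6 - 1 = -7$)
$m{\left(V \right)} = -14$ ($m{\left(V \right)} = 2 \left(-7\right) = -14$)
$m{\left(l{\left(-5 \right)} \right)} + A{\left(d \right)} = -14 + \left(3 + \frac{3}{-15}\right) = -14 + \left(3 + 3 \left(- \frac{1}{15}\right)\right) = -14 + \left(3 - \frac{1}{5}\right) = -14 + \frac{14}{5} = - \frac{56}{5}$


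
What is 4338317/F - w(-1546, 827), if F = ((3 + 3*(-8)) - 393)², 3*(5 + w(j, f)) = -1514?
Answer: 91693145/171396 ≈ 534.98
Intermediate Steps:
w(j, f) = -1529/3 (w(j, f) = -5 + (⅓)*(-1514) = -5 - 1514/3 = -1529/3)
F = 171396 (F = ((3 - 24) - 393)² = (-21 - 393)² = (-414)² = 171396)
4338317/F - w(-1546, 827) = 4338317/171396 - 1*(-1529/3) = 4338317*(1/171396) + 1529/3 = 4338317/171396 + 1529/3 = 91693145/171396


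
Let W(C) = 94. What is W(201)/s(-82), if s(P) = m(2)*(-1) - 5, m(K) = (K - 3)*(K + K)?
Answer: -94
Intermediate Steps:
m(K) = 2*K*(-3 + K) (m(K) = (-3 + K)*(2*K) = 2*K*(-3 + K))
s(P) = -1 (s(P) = (2*2*(-3 + 2))*(-1) - 5 = (2*2*(-1))*(-1) - 5 = -4*(-1) - 5 = 4 - 5 = -1)
W(201)/s(-82) = 94/(-1) = 94*(-1) = -94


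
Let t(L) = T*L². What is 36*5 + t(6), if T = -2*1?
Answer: 108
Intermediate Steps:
T = -2
t(L) = -2*L²
36*5 + t(6) = 36*5 - 2*6² = 180 - 2*36 = 180 - 72 = 108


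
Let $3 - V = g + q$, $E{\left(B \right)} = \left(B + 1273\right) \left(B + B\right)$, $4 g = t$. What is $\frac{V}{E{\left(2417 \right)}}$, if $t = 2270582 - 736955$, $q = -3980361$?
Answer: $\frac{4795943}{23783280} \approx 0.20165$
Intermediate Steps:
$t = 1533627$ ($t = 2270582 - 736955 = 1533627$)
$g = \frac{1533627}{4}$ ($g = \frac{1}{4} \cdot 1533627 = \frac{1533627}{4} \approx 3.8341 \cdot 10^{5}$)
$E{\left(B \right)} = 2 B \left(1273 + B\right)$ ($E{\left(B \right)} = \left(1273 + B\right) 2 B = 2 B \left(1273 + B\right)$)
$V = \frac{14387829}{4}$ ($V = 3 - \left(\frac{1533627}{4} - 3980361\right) = 3 - - \frac{14387817}{4} = 3 + \frac{14387817}{4} = \frac{14387829}{4} \approx 3.597 \cdot 10^{6}$)
$\frac{V}{E{\left(2417 \right)}} = \frac{14387829}{4 \cdot 2 \cdot 2417 \left(1273 + 2417\right)} = \frac{14387829}{4 \cdot 2 \cdot 2417 \cdot 3690} = \frac{14387829}{4 \cdot 17837460} = \frac{14387829}{4} \cdot \frac{1}{17837460} = \frac{4795943}{23783280}$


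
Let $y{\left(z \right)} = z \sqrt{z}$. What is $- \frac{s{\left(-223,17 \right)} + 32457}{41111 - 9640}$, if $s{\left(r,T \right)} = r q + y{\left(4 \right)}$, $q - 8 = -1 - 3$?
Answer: $- \frac{31573}{31471} \approx -1.0032$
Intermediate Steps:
$q = 4$ ($q = 8 - 4 = 4$)
$y{\left(z \right)} = z^{\frac{3}{2}}$
$s{\left(r,T \right)} = 8 + 4 r$ ($s{\left(r,T \right)} = r 4 + 4^{\frac{3}{2}} = 4 r + 8 = 8 + 4 r$)
$- \frac{s{\left(-223,17 \right)} + 32457}{41111 - 9640} = - \frac{\left(8 + 4 \left(-223\right)\right) + 32457}{41111 - 9640} = - \frac{\left(8 - 892\right) + 32457}{31471} = - \frac{-884 + 32457}{31471} = - \frac{31573}{31471}$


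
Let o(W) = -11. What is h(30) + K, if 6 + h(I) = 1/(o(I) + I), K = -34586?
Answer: -657247/19 ≈ -34592.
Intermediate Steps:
h(I) = -6 + 1/(-11 + I)
h(30) + K = (67 - 6*30)/(-11 + 30) - 34586 = (67 - 180)/19 - 34586 = (1/19)*(-113) - 34586 = -113/19 - 34586 = -657247/19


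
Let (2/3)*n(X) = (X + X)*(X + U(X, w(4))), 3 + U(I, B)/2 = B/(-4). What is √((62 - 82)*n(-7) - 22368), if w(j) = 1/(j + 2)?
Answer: I*√27863 ≈ 166.92*I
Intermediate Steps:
w(j) = 1/(2 + j)
U(I, B) = -6 - B/2 (U(I, B) = -6 + 2*(B/(-4)) = -6 + 2*(B*(-¼)) = -6 + 2*(-B/4) = -6 - B/2)
n(X) = 3*X*(-73/12 + X) (n(X) = 3*((X + X)*(X + (-6 - 1/(2*(2 + 4)))))/2 = 3*((2*X)*(X + (-6 - ½/6)))/2 = 3*((2*X)*(X + (-6 - ½*⅙)))/2 = 3*((2*X)*(X + (-6 - 1/12)))/2 = 3*((2*X)*(X - 73/12))/2 = 3*((2*X)*(-73/12 + X))/2 = 3*(2*X*(-73/12 + X))/2 = 3*X*(-73/12 + X))
√((62 - 82)*n(-7) - 22368) = √((62 - 82)*((¼)*(-7)*(-73 + 12*(-7))) - 22368) = √(-5*(-7)*(-73 - 84) - 22368) = √(-5*(-7)*(-157) - 22368) = √(-20*1099/4 - 22368) = √(-5495 - 22368) = √(-27863) = I*√27863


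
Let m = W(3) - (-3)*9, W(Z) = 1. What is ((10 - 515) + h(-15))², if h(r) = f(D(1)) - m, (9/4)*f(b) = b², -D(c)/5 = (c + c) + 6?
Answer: 2569609/81 ≈ 31724.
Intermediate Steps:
D(c) = -30 - 10*c (D(c) = -5*((c + c) + 6) = -5*(2*c + 6) = -5*(6 + 2*c) = -30 - 10*c)
f(b) = 4*b²/9
m = 28 (m = 1 - (-3)*9 = 1 - 1*(-27) = 1 + 27 = 28)
h(r) = 6148/9 (h(r) = 4*(-30 - 10*1)²/9 - 1*28 = 4*(-30 - 10)²/9 - 28 = (4/9)*(-40)² - 28 = (4/9)*1600 - 28 = 6400/9 - 28 = 6148/9)
((10 - 515) + h(-15))² = ((10 - 515) + 6148/9)² = (-505 + 6148/9)² = (1603/9)² = 2569609/81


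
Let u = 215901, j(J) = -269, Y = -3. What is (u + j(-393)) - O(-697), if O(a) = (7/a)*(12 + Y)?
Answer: 150295567/697 ≈ 2.1563e+5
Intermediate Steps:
O(a) = 63/a (O(a) = (7/a)*(12 - 3) = (7/a)*9 = 63/a)
(u + j(-393)) - O(-697) = (215901 - 269) - 63/(-697) = 215632 - 63*(-1)/697 = 215632 - 1*(-63/697) = 215632 + 63/697 = 150295567/697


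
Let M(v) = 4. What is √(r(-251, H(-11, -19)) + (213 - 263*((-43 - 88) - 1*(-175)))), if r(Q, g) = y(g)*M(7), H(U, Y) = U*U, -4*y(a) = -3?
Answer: 2*I*√2839 ≈ 106.56*I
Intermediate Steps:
y(a) = ¾ (y(a) = -¼*(-3) = ¾)
H(U, Y) = U²
r(Q, g) = 3 (r(Q, g) = (¾)*4 = 3)
√(r(-251, H(-11, -19)) + (213 - 263*((-43 - 88) - 1*(-175)))) = √(3 + (213 - 263*((-43 - 88) - 1*(-175)))) = √(3 + (213 - 263*(-131 + 175))) = √(3 + (213 - 263*44)) = √(3 + (213 - 11572)) = √(3 - 11359) = √(-11356) = 2*I*√2839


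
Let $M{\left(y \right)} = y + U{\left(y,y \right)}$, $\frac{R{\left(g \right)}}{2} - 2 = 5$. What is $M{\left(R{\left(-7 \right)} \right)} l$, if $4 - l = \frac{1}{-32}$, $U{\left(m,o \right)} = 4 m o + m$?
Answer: $\frac{26187}{8} \approx 3273.4$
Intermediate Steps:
$U{\left(m,o \right)} = m + 4 m o$ ($U{\left(m,o \right)} = 4 m o + m = m + 4 m o$)
$R{\left(g \right)} = 14$ ($R{\left(g \right)} = 4 + 2 \cdot 5 = 4 + 10 = 14$)
$M{\left(y \right)} = y + y \left(1 + 4 y\right)$
$l = \frac{129}{32}$ ($l = 4 - \frac{1}{-32} = 4 - - \frac{1}{32} = 4 + \frac{1}{32} = \frac{129}{32} \approx 4.0313$)
$M{\left(R{\left(-7 \right)} \right)} l = 2 \cdot 14 \left(1 + 2 \cdot 14\right) \frac{129}{32} = 2 \cdot 14 \left(1 + 28\right) \frac{129}{32} = 2 \cdot 14 \cdot 29 \cdot \frac{129}{32} = 812 \cdot \frac{129}{32} = \frac{26187}{8}$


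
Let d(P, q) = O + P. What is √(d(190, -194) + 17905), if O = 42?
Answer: √18137 ≈ 134.67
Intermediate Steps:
d(P, q) = 42 + P
√(d(190, -194) + 17905) = √((42 + 190) + 17905) = √(232 + 17905) = √18137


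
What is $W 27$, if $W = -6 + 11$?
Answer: $135$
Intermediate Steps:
$W = 5$
$W 27 = 5 \cdot 27 = 135$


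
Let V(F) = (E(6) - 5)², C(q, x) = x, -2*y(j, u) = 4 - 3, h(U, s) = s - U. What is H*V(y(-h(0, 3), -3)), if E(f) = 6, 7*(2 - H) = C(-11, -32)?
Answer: 46/7 ≈ 6.5714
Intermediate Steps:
y(j, u) = -½ (y(j, u) = -(4 - 3)/2 = -½*1 = -½)
H = 46/7 (H = 2 - ⅐*(-32) = 2 + 32/7 = 46/7 ≈ 6.5714)
V(F) = 1 (V(F) = (6 - 5)² = 1² = 1)
H*V(y(-h(0, 3), -3)) = (46/7)*1 = 46/7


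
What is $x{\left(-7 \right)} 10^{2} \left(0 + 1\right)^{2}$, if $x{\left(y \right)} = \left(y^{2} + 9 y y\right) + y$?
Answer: $48300$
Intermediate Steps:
$x{\left(y \right)} = y + 10 y^{2}$ ($x{\left(y \right)} = \left(y^{2} + 9 y^{2}\right) + y = 10 y^{2} + y = y + 10 y^{2}$)
$x{\left(-7 \right)} 10^{2} \left(0 + 1\right)^{2} = - 7 \left(1 + 10 \left(-7\right)\right) 10^{2} \left(0 + 1\right)^{2} = - 7 \left(1 - 70\right) 100 \cdot 1^{2} = \left(-7\right) \left(-69\right) 100 \cdot 1 = 483 \cdot 100 \cdot 1 = 48300 \cdot 1 = 48300$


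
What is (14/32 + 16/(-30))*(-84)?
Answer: 161/20 ≈ 8.0500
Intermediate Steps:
(14/32 + 16/(-30))*(-84) = (14*(1/32) + 16*(-1/30))*(-84) = (7/16 - 8/15)*(-84) = -23/240*(-84) = 161/20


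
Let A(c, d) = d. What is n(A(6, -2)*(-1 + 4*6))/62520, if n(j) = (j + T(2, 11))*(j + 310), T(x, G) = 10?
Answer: -396/2605 ≈ -0.15202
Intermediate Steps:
n(j) = (10 + j)*(310 + j) (n(j) = (j + 10)*(j + 310) = (10 + j)*(310 + j))
n(A(6, -2)*(-1 + 4*6))/62520 = (3100 + (-2*(-1 + 4*6))² + 320*(-2*(-1 + 4*6)))/62520 = (3100 + (-2*(-1 + 24))² + 320*(-2*(-1 + 24)))*(1/62520) = (3100 + (-2*23)² + 320*(-2*23))*(1/62520) = (3100 + (-46)² + 320*(-46))*(1/62520) = (3100 + 2116 - 14720)*(1/62520) = -9504*1/62520 = -396/2605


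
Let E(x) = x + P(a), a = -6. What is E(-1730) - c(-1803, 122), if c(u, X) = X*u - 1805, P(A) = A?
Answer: 220035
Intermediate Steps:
c(u, X) = -1805 + X*u
E(x) = -6 + x (E(x) = x - 6 = -6 + x)
E(-1730) - c(-1803, 122) = (-6 - 1730) - (-1805 + 122*(-1803)) = -1736 - (-1805 - 219966) = -1736 - 1*(-221771) = -1736 + 221771 = 220035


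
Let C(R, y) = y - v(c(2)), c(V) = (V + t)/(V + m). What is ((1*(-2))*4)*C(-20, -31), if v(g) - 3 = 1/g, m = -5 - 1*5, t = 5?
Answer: 1840/7 ≈ 262.86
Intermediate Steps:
m = -10 (m = -5 - 5 = -10)
c(V) = (5 + V)/(-10 + V) (c(V) = (V + 5)/(V - 10) = (5 + V)/(-10 + V))
v(g) = 3 + 1/g
C(R, y) = -13/7 + y (C(R, y) = y - (3 + 1/((5 + 2)/(-10 + 2))) = y - (3 + 1/(7/(-8))) = y - (3 + 1/(-⅛*7)) = y - (3 + 1/(-7/8)) = y - (3 - 8/7) = y - 1*13/7 = y - 13/7 = -13/7 + y)
((1*(-2))*4)*C(-20, -31) = ((1*(-2))*4)*(-13/7 - 31) = -2*4*(-230/7) = -8*(-230/7) = 1840/7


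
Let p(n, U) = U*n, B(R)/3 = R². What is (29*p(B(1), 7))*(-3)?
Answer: -1827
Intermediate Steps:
B(R) = 3*R²
(29*p(B(1), 7))*(-3) = (29*(7*(3*1²)))*(-3) = (29*(7*(3*1)))*(-3) = (29*(7*3))*(-3) = (29*21)*(-3) = 609*(-3) = -1827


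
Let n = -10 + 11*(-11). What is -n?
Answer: 131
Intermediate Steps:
n = -131 (n = -10 - 121 = -131)
-n = -1*(-131) = 131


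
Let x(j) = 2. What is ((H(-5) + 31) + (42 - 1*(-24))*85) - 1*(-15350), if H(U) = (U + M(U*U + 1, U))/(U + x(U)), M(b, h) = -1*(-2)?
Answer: 20992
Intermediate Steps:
M(b, h) = 2
H(U) = 1 (H(U) = (U + 2)/(U + 2) = (2 + U)/(2 + U) = 1)
((H(-5) + 31) + (42 - 1*(-24))*85) - 1*(-15350) = ((1 + 31) + (42 - 1*(-24))*85) - 1*(-15350) = (32 + (42 + 24)*85) + 15350 = (32 + 66*85) + 15350 = (32 + 5610) + 15350 = 5642 + 15350 = 20992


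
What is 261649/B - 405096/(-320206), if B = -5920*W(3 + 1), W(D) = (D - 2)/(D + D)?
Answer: -41591018807/236952440 ≈ -175.52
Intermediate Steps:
W(D) = (-2 + D)/(2*D) (W(D) = (-2 + D)/((2*D)) = (-2 + D)*(1/(2*D)) = (-2 + D)/(2*D))
B = -1480 (B = -2960*(-2 + (3 + 1))/(3 + 1) = -2960*(-2 + 4)/4 = -2960*2/4 = -5920*¼ = -1480)
261649/B - 405096/(-320206) = 261649/(-1480) - 405096/(-320206) = 261649*(-1/1480) - 405096*(-1/320206) = -261649/1480 + 202548/160103 = -41591018807/236952440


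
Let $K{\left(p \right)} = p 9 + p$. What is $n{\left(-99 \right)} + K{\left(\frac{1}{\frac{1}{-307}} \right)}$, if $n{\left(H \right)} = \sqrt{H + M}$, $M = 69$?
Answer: $-3070 + i \sqrt{30} \approx -3070.0 + 5.4772 i$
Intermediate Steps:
$n{\left(H \right)} = \sqrt{69 + H}$ ($n{\left(H \right)} = \sqrt{H + 69} = \sqrt{69 + H}$)
$K{\left(p \right)} = 10 p$ ($K{\left(p \right)} = 9 p + p = 10 p$)
$n{\left(-99 \right)} + K{\left(\frac{1}{\frac{1}{-307}} \right)} = \sqrt{69 - 99} + \frac{10}{\frac{1}{-307}} = \sqrt{-30} + \frac{10}{- \frac{1}{307}} = i \sqrt{30} + 10 \left(-307\right) = i \sqrt{30} - 3070 = -3070 + i \sqrt{30}$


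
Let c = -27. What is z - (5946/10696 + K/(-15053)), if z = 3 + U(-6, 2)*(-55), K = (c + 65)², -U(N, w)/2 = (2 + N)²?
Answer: 141890541715/80503444 ≈ 1762.5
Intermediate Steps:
U(N, w) = -2*(2 + N)²
K = 1444 (K = (-27 + 65)² = 38² = 1444)
z = 1763 (z = 3 - 2*(2 - 6)²*(-55) = 3 - 2*(-4)²*(-55) = 3 - 2*16*(-55) = 3 - 32*(-55) = 3 + 1760 = 1763)
z - (5946/10696 + K/(-15053)) = 1763 - (5946/10696 + 1444/(-15053)) = 1763 - (5946*(1/10696) + 1444*(-1/15053)) = 1763 - (2973/5348 - 1444/15053) = 1763 - 1*37030057/80503444 = 1763 - 37030057/80503444 = 141890541715/80503444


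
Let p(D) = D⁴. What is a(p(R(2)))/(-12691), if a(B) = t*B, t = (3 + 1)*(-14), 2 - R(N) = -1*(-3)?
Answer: 8/1813 ≈ 0.0044126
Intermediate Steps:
R(N) = -1 (R(N) = 2 - (-1)*(-3) = 2 - 1*3 = 2 - 3 = -1)
t = -56 (t = 4*(-14) = -56)
a(B) = -56*B
a(p(R(2)))/(-12691) = -56*(-1)⁴/(-12691) = -56*1*(-1/12691) = -56*(-1/12691) = 8/1813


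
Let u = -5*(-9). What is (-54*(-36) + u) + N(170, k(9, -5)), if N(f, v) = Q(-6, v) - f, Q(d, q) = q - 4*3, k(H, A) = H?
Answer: 1816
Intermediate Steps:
u = 45
Q(d, q) = -12 + q (Q(d, q) = q - 12 = -12 + q)
N(f, v) = -12 + v - f (N(f, v) = (-12 + v) - f = -12 + v - f)
(-54*(-36) + u) + N(170, k(9, -5)) = (-54*(-36) + 45) + (-12 + 9 - 1*170) = (1944 + 45) + (-12 + 9 - 170) = 1989 - 173 = 1816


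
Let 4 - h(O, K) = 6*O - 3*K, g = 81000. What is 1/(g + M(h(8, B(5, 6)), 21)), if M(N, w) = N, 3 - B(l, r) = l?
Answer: 1/80950 ≈ 1.2353e-5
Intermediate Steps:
B(l, r) = 3 - l
h(O, K) = 4 - 6*O + 3*K (h(O, K) = 4 - (6*O - 3*K) = 4 - (-3*K + 6*O) = 4 + (-6*O + 3*K) = 4 - 6*O + 3*K)
1/(g + M(h(8, B(5, 6)), 21)) = 1/(81000 + (4 - 6*8 + 3*(3 - 1*5))) = 1/(81000 + (4 - 48 + 3*(3 - 5))) = 1/(81000 + (4 - 48 + 3*(-2))) = 1/(81000 + (4 - 48 - 6)) = 1/(81000 - 50) = 1/80950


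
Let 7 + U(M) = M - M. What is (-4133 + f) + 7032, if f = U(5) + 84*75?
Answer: 9192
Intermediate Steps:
U(M) = -7 (U(M) = -7 + (M - M) = -7 + 0 = -7)
f = 6293 (f = -7 + 84*75 = -7 + 6300 = 6293)
(-4133 + f) + 7032 = (-4133 + 6293) + 7032 = 2160 + 7032 = 9192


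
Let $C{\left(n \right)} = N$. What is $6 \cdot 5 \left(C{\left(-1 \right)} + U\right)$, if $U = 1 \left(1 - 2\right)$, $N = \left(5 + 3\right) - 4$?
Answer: $90$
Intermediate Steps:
$N = 4$ ($N = 8 - 4 = 4$)
$C{\left(n \right)} = 4$
$U = -1$ ($U = 1 \left(-1\right) = -1$)
$6 \cdot 5 \left(C{\left(-1 \right)} + U\right) = 6 \cdot 5 \left(4 - 1\right) = 30 \cdot 3 = 90$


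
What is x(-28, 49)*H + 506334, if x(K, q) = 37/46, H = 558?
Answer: 11656005/23 ≈ 5.0678e+5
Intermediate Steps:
x(K, q) = 37/46 (x(K, q) = 37*(1/46) = 37/46)
x(-28, 49)*H + 506334 = (37/46)*558 + 506334 = 10323/23 + 506334 = 11656005/23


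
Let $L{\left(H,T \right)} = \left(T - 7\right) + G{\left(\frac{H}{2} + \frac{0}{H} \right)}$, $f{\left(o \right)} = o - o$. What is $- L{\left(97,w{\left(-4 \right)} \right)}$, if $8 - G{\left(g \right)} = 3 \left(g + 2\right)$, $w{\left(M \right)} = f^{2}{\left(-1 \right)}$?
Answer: $\frac{301}{2} \approx 150.5$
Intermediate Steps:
$f{\left(o \right)} = 0$
$w{\left(M \right)} = 0$ ($w{\left(M \right)} = 0^{2} = 0$)
$G{\left(g \right)} = 2 - 3 g$ ($G{\left(g \right)} = 8 - 3 \left(g + 2\right) = 8 - 3 \left(2 + g\right) = 8 - \left(6 + 3 g\right) = 2 - 3 g$)
$L{\left(H,T \right)} = -5 + T - \frac{3 H}{2}$ ($L{\left(H,T \right)} = \left(T - 7\right) - \left(-2 + 3 \left(\frac{H}{2} + \frac{0}{H}\right)\right) = \left(-7 + T\right) - \left(-2 + 3 \left(H \frac{1}{2} + 0\right)\right) = \left(-7 + T\right) - \left(-2 + 3 \left(\frac{H}{2} + 0\right)\right) = \left(-7 + T\right) - \left(-2 + 3 \frac{H}{2}\right) = \left(-7 + T\right) - \left(-2 + \frac{3 H}{2}\right) = -5 + T - \frac{3 H}{2}$)
$- L{\left(97,w{\left(-4 \right)} \right)} = - (-5 + 0 - \frac{291}{2}) = \left(-1\right) \left(- \frac{301}{2}\right) = \frac{301}{2}$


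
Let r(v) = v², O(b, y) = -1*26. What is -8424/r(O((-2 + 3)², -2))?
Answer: -162/13 ≈ -12.462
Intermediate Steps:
O(b, y) = -26
-8424/r(O((-2 + 3)², -2)) = -8424/((-26)²) = -8424/676 = -8424*1/676 = -162/13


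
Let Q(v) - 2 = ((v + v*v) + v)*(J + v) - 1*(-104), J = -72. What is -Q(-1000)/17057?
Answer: 1069855894/17057 ≈ 62722.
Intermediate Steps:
Q(v) = 106 + (-72 + v)*(v² + 2*v) (Q(v) = 2 + (((v + v*v) + v)*(-72 + v) - 1*(-104)) = 2 + (((v + v²) + v)*(-72 + v) + 104) = 2 + ((v² + 2*v)*(-72 + v) + 104) = 2 + ((-72 + v)*(v² + 2*v) + 104) = 2 + (104 + (-72 + v)*(v² + 2*v)) = 106 + (-72 + v)*(v² + 2*v))
-Q(-1000)/17057 = -(106 + (-1000)³ - 144*(-1000) - 70*(-1000)²)/17057 = -(106 - 1000000000 + 144000 - 70*1000000)/17057 = -(106 - 1000000000 + 144000 - 70000000)/17057 = -(-1069855894)/17057 = -1*(-1069855894/17057) = 1069855894/17057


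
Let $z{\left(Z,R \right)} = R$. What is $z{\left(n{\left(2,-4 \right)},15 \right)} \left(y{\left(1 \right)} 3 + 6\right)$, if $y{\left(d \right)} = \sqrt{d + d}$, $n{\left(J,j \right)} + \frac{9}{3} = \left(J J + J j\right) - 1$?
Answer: $90 + 45 \sqrt{2} \approx 153.64$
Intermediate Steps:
$n{\left(J,j \right)} = -4 + J^{2} + J j$ ($n{\left(J,j \right)} = -3 - \left(1 - J J - J j\right) = -3 - \left(1 - J^{2} - J j\right) = -3 + \left(-1 + J^{2} + J j\right) = -4 + J^{2} + J j$)
$y{\left(d \right)} = \sqrt{2} \sqrt{d}$ ($y{\left(d \right)} = \sqrt{2 d} = \sqrt{2} \sqrt{d}$)
$z{\left(n{\left(2,-4 \right)},15 \right)} \left(y{\left(1 \right)} 3 + 6\right) = 15 \left(\sqrt{2} \sqrt{1} \cdot 3 + 6\right) = 15 \left(\sqrt{2} \cdot 1 \cdot 3 + 6\right) = 15 \left(\sqrt{2} \cdot 3 + 6\right) = 15 \left(3 \sqrt{2} + 6\right) = 15 \left(6 + 3 \sqrt{2}\right) = 90 + 45 \sqrt{2}$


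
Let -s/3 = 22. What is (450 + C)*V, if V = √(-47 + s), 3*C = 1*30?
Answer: 460*I*√113 ≈ 4889.9*I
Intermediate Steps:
s = -66 (s = -3*22 = -66)
C = 10 (C = (1*30)/3 = (⅓)*30 = 10)
V = I*√113 (V = √(-47 - 66) = √(-113) = I*√113 ≈ 10.63*I)
(450 + C)*V = (450 + 10)*(I*√113) = 460*(I*√113) = 460*I*√113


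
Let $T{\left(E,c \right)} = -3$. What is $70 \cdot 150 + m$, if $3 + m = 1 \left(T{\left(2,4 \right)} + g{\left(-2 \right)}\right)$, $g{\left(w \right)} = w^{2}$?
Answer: $10498$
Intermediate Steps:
$m = -2$ ($m = -3 + 1 \left(-3 + \left(-2\right)^{2}\right) = -3 + 1 \left(-3 + 4\right) = -3 + 1 \cdot 1 = -3 + 1 = -2$)
$70 \cdot 150 + m = 70 \cdot 150 - 2 = 10500 - 2 = 10498$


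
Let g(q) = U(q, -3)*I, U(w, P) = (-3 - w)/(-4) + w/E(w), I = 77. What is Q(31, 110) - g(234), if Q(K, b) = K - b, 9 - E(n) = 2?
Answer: -28861/4 ≈ -7215.3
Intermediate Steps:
E(n) = 7 (E(n) = 9 - 1*2 = 9 - 2 = 7)
U(w, P) = ¾ + 11*w/28 (U(w, P) = (-3 - w)/(-4) + w/7 = (-3 - w)*(-¼) + w*(⅐) = (¾ + w/4) + w/7 = ¾ + 11*w/28)
g(q) = 231/4 + 121*q/4 (g(q) = (¾ + 11*q/28)*77 = 231/4 + 121*q/4)
Q(31, 110) - g(234) = (31 - 1*110) - (231/4 + (121/4)*234) = (31 - 110) - (231/4 + 14157/2) = -79 - 1*28545/4 = -79 - 28545/4 = -28861/4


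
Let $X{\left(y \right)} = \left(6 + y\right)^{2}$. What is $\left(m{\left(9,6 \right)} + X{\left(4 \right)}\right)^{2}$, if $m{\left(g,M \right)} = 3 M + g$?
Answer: $16129$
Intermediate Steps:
$m{\left(g,M \right)} = g + 3 M$
$\left(m{\left(9,6 \right)} + X{\left(4 \right)}\right)^{2} = \left(\left(9 + 3 \cdot 6\right) + \left(6 + 4\right)^{2}\right)^{2} = \left(\left(9 + 18\right) + 10^{2}\right)^{2} = \left(27 + 100\right)^{2} = 127^{2} = 16129$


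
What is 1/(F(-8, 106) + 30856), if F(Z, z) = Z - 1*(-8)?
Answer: 1/30856 ≈ 3.2409e-5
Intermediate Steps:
F(Z, z) = 8 + Z (F(Z, z) = Z + 8 = 8 + Z)
1/(F(-8, 106) + 30856) = 1/((8 - 8) + 30856) = 1/(0 + 30856) = 1/30856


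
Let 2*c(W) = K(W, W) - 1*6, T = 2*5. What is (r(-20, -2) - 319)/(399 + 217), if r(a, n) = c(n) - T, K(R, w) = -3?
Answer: -667/1232 ≈ -0.54140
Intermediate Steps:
T = 10
c(W) = -9/2 (c(W) = (-3 - 1*6)/2 = (-3 - 6)/2 = (½)*(-9) = -9/2)
r(a, n) = -29/2 (r(a, n) = -9/2 - 1*10 = -9/2 - 10 = -29/2)
(r(-20, -2) - 319)/(399 + 217) = (-29/2 - 319)/(399 + 217) = -667/2/616 = (1/616)*(-667/2) = -667/1232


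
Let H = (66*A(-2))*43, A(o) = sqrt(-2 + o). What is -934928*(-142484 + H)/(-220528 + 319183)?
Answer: 133212281152/98655 - 1768883776*I/32885 ≈ 1.3503e+6 - 53790.0*I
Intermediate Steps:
H = 5676*I (H = (66*sqrt(-2 - 2))*43 = (66*sqrt(-4))*43 = (66*(2*I))*43 = (132*I)*43 = 5676*I ≈ 5676.0*I)
-934928*(-142484 + H)/(-220528 + 319183) = -934928*(-142484 + 5676*I)/(-220528 + 319183) = -(-133212281152/98655 + 1768883776*I/32885) = -934928*(-142484/98655 + 1892*I/32885) = 133212281152/98655 - 1768883776*I/32885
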